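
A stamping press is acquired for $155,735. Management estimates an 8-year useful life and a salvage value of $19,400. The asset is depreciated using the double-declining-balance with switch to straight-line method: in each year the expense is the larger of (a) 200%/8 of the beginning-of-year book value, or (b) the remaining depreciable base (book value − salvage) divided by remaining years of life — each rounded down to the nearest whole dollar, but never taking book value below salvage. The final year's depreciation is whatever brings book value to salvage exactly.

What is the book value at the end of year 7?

$20,790

Depreciable base = $155,735 − $19,400 = $136,335.
Year 1: DB = ⌊$155,735 × 200%/8⌋ = $38,933; SL = ⌊$136,335/8⌋ = $17,041 → take DB $38,933. Book value $116,802.
Year 2: DB = ⌊$116,802 × 200%/8⌋ = $29,200; SL = ⌊$97,402/7⌋ = $13,914 → take DB $29,200. Book value $87,602.
Year 3: DB = ⌊$87,602 × 200%/8⌋ = $21,900; SL = ⌊$68,202/6⌋ = $11,367 → take DB $21,900. Book value $65,702.
Year 4: DB = ⌊$65,702 × 200%/8⌋ = $16,425; SL = ⌊$46,302/5⌋ = $9,260 → take DB $16,425. Book value $49,277.
Year 5: DB = ⌊$49,277 × 200%/8⌋ = $12,319; SL = ⌊$29,877/4⌋ = $7,469 → take DB $12,319. Book value $36,958.
Year 6: DB = ⌊$36,958 × 200%/8⌋ = $9,239; SL = ⌊$17,558/3⌋ = $5,852 → take DB $9,239. Book value $27,719.
Year 7: DB = ⌊$27,719 × 200%/8⌋ = $6,929; SL = ⌊$8,319/2⌋ = $4,159 → take DB $6,929. Book value $20,790.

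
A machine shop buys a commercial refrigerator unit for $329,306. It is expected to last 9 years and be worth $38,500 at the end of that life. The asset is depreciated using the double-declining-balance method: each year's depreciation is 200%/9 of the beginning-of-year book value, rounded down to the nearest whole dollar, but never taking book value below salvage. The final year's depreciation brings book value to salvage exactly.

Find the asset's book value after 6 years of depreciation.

Depreciable base = $329,306 − $38,500 = $290,806.
Year 1: ⌊$329,306 × 200%/9⌋ = $73,179. Book value $256,127.
Year 2: ⌊$256,127 × 200%/9⌋ = $56,917. Book value $199,210.
Year 3: ⌊$199,210 × 200%/9⌋ = $44,268. Book value $154,942.
Year 4: ⌊$154,942 × 200%/9⌋ = $34,431. Book value $120,511.
Year 5: ⌊$120,511 × 200%/9⌋ = $26,780. Book value $93,731.
Year 6: ⌊$93,731 × 200%/9⌋ = $20,829. Book value $72,902.

$72,902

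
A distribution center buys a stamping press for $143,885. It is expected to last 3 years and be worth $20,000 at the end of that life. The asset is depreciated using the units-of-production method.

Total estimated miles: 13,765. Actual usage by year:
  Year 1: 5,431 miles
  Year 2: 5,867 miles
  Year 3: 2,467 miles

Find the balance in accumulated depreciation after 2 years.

$101,682

Depreciable base = $143,885 − $20,000 = $123,885.
Rate = $123,885 / 13,765 miles = $9 per mile.
Year 1: 5,431 × $9 = $48,879. Book value $95,006.
Year 2: 5,867 × $9 = $52,803. Book value $42,203.
Accumulated through year 2 = $143,885 − $42,203 = $101,682.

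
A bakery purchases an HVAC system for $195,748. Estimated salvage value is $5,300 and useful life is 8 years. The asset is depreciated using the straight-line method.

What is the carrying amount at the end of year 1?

Depreciable base = $195,748 − $5,300 = $190,448.
Annual expense = $190,448 / 8 = $23,806.
End of year 1: book value $171,942.

$171,942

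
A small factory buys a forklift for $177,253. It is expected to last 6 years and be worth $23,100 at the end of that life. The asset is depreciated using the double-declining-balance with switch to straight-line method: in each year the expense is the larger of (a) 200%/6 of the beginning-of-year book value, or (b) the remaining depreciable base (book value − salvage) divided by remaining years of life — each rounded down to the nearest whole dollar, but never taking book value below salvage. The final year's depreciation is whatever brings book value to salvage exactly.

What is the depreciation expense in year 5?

Depreciable base = $177,253 − $23,100 = $154,153.
Year 1: DB = ⌊$177,253 × 200%/6⌋ = $59,084; SL = ⌊$154,153/6⌋ = $25,692 → take DB $59,084. Book value $118,169.
Year 2: DB = ⌊$118,169 × 200%/6⌋ = $39,389; SL = ⌊$95,069/5⌋ = $19,013 → take DB $39,389. Book value $78,780.
Year 3: DB = ⌊$78,780 × 200%/6⌋ = $26,260; SL = ⌊$55,680/4⌋ = $13,920 → take DB $26,260. Book value $52,520.
Year 4: DB = ⌊$52,520 × 200%/6⌋ = $17,506; SL = ⌊$29,420/3⌋ = $9,806 → take DB $17,506. Book value $35,014.
Year 5: DB = ⌊$35,014 × 200%/6⌋ = $11,671; SL = ⌊$11,914/2⌋ = $5,957 → take DB $11,671. Book value $23,343.

$11,671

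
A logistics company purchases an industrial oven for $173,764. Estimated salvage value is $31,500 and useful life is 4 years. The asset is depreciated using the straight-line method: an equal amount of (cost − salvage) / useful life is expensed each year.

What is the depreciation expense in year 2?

Depreciable base = $173,764 − $31,500 = $142,264.
Annual expense = $142,264 / 4 = $35,566.

$35,566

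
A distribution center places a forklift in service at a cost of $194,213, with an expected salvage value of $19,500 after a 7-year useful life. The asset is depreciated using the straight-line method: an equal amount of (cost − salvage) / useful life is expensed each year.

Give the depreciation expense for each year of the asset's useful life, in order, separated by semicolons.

$24,959; $24,959; $24,959; $24,959; $24,959; $24,959; $24,959

Depreciable base = $194,213 − $19,500 = $174,713.
Annual expense = $174,713 / 7 = $24,959.
End of year 1: book value $169,254.
End of year 2: book value $144,295.
End of year 3: book value $119,336.
End of year 4: book value $94,377.
End of year 5: book value $69,418.
End of year 6: book value $44,459.
End of year 7: book value $19,500.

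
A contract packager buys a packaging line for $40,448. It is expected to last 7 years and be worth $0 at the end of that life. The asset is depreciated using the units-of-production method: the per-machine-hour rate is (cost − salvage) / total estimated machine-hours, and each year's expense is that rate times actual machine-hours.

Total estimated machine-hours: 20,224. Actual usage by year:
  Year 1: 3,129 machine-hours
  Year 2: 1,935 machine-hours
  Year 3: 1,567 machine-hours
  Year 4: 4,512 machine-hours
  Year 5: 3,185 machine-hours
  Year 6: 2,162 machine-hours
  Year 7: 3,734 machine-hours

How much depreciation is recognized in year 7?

Depreciable base = $40,448 − $0 = $40,448.
Rate = $40,448 / 20,224 machine-hours = $2 per machine-hour.
Year 1: 3,129 × $2 = $6,258. Book value $34,190.
Year 2: 1,935 × $2 = $3,870. Book value $30,320.
Year 3: 1,567 × $2 = $3,134. Book value $27,186.
Year 4: 4,512 × $2 = $9,024. Book value $18,162.
Year 5: 3,185 × $2 = $6,370. Book value $11,792.
Year 6: 2,162 × $2 = $4,324. Book value $7,468.
Year 7: 3,734 × $2 = $7,468. Book value $0.

$7,468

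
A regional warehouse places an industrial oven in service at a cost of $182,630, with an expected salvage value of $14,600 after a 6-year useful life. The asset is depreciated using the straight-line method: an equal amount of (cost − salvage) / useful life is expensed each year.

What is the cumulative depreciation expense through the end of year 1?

Depreciable base = $182,630 − $14,600 = $168,030.
Annual expense = $168,030 / 6 = $28,005.
End of year 1: book value $154,625.
Accumulated through year 1 = $182,630 − $154,625 = $28,005.

$28,005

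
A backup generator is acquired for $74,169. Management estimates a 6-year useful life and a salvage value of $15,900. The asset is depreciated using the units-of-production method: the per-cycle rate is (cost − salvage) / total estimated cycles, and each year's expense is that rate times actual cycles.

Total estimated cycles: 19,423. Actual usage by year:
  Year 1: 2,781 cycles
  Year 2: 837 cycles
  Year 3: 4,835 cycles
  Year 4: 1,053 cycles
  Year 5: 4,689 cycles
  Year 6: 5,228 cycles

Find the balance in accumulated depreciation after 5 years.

$42,585

Depreciable base = $74,169 − $15,900 = $58,269.
Rate = $58,269 / 19,423 cycles = $3 per cycle.
Year 1: 2,781 × $3 = $8,343. Book value $65,826.
Year 2: 837 × $3 = $2,511. Book value $63,315.
Year 3: 4,835 × $3 = $14,505. Book value $48,810.
Year 4: 1,053 × $3 = $3,159. Book value $45,651.
Year 5: 4,689 × $3 = $14,067. Book value $31,584.
Accumulated through year 5 = $74,169 − $31,584 = $42,585.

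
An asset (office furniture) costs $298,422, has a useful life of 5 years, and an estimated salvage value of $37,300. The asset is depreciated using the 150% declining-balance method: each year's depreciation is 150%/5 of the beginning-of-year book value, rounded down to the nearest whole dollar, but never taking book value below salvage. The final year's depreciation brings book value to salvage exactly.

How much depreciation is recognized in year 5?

$34,352

Depreciable base = $298,422 − $37,300 = $261,122.
Year 1: ⌊$298,422 × 150%/5⌋ = $89,526. Book value $208,896.
Year 2: ⌊$208,896 × 150%/5⌋ = $62,668. Book value $146,228.
Year 3: ⌊$146,228 × 150%/5⌋ = $43,868. Book value $102,360.
Year 4: ⌊$102,360 × 150%/5⌋ = $30,708. Book value $71,652.
Year 5 (final): $71,652 − $37,300 = $34,352. Book value $37,300.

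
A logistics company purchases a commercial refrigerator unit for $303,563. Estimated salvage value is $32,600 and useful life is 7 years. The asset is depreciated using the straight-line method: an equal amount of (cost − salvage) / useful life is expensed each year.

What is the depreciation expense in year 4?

Depreciable base = $303,563 − $32,600 = $270,963.
Annual expense = $270,963 / 7 = $38,709.

$38,709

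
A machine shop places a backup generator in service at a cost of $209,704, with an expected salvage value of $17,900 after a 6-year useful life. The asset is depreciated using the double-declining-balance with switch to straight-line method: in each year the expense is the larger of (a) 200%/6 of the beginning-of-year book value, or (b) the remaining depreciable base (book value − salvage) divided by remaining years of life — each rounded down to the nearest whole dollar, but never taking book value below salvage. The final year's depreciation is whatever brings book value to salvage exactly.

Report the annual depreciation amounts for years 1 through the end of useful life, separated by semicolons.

Depreciable base = $209,704 − $17,900 = $191,804.
Year 1: DB = ⌊$209,704 × 200%/6⌋ = $69,901; SL = ⌊$191,804/6⌋ = $31,967 → take DB $69,901. Book value $139,803.
Year 2: DB = ⌊$139,803 × 200%/6⌋ = $46,601; SL = ⌊$121,903/5⌋ = $24,380 → take DB $46,601. Book value $93,202.
Year 3: DB = ⌊$93,202 × 200%/6⌋ = $31,067; SL = ⌊$75,302/4⌋ = $18,825 → take DB $31,067. Book value $62,135.
Year 4: DB = ⌊$62,135 × 200%/6⌋ = $20,711; SL = ⌊$44,235/3⌋ = $14,745 → take DB $20,711. Book value $41,424.
Year 5: DB = ⌊$41,424 × 200%/6⌋ = $13,808; SL = ⌊$23,524/2⌋ = $11,762 → take DB $13,808. Book value $27,616.
Year 6 (final): $27,616 − $17,900 = $9,716. Book value $17,900.

$69,901; $46,601; $31,067; $20,711; $13,808; $9,716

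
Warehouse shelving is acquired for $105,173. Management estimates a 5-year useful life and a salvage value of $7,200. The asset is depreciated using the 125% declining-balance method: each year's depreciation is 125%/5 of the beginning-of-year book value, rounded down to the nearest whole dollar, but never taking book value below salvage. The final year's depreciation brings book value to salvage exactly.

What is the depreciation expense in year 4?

Depreciable base = $105,173 − $7,200 = $97,973.
Year 1: ⌊$105,173 × 125%/5⌋ = $26,293. Book value $78,880.
Year 2: ⌊$78,880 × 125%/5⌋ = $19,720. Book value $59,160.
Year 3: ⌊$59,160 × 125%/5⌋ = $14,790. Book value $44,370.
Year 4: ⌊$44,370 × 125%/5⌋ = $11,092. Book value $33,278.

$11,092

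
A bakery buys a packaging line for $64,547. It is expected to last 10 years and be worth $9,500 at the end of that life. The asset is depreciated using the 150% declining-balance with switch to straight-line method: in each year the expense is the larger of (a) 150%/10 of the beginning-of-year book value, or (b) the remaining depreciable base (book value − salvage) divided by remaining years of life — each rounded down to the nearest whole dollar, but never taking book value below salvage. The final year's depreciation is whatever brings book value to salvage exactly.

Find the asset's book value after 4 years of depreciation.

$33,695

Depreciable base = $64,547 − $9,500 = $55,047.
Year 1: DB = ⌊$64,547 × 150%/10⌋ = $9,682; SL = ⌊$55,047/10⌋ = $5,504 → take DB $9,682. Book value $54,865.
Year 2: DB = ⌊$54,865 × 150%/10⌋ = $8,229; SL = ⌊$45,365/9⌋ = $5,040 → take DB $8,229. Book value $46,636.
Year 3: DB = ⌊$46,636 × 150%/10⌋ = $6,995; SL = ⌊$37,136/8⌋ = $4,642 → take DB $6,995. Book value $39,641.
Year 4: DB = ⌊$39,641 × 150%/10⌋ = $5,946; SL = ⌊$30,141/7⌋ = $4,305 → take DB $5,946. Book value $33,695.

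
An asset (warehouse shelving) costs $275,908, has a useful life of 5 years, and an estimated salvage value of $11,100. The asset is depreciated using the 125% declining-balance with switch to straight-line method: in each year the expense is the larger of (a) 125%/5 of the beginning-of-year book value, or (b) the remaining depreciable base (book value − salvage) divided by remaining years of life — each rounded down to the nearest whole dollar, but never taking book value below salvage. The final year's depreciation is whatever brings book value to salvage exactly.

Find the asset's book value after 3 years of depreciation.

Depreciable base = $275,908 − $11,100 = $264,808.
Year 1: DB = ⌊$275,908 × 125%/5⌋ = $68,977; SL = ⌊$264,808/5⌋ = $52,961 → take DB $68,977. Book value $206,931.
Year 2: DB = ⌊$206,931 × 125%/5⌋ = $51,732; SL = ⌊$195,831/4⌋ = $48,957 → take DB $51,732. Book value $155,199.
Year 3: DB = ⌊$155,199 × 125%/5⌋ = $38,799; SL = ⌊$144,099/3⌋ = $48,033 → take SL $48,033. Book value $107,166.

$107,166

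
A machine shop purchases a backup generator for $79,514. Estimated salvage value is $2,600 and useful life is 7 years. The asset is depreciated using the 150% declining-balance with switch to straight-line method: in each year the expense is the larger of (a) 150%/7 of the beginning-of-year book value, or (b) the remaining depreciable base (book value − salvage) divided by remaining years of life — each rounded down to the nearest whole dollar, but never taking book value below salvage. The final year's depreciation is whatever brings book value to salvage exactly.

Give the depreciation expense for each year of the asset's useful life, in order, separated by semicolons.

$17,038; $13,387; $10,519; $8,992; $8,992; $8,993; $8,993

Depreciable base = $79,514 − $2,600 = $76,914.
Year 1: DB = ⌊$79,514 × 150%/7⌋ = $17,038; SL = ⌊$76,914/7⌋ = $10,987 → take DB $17,038. Book value $62,476.
Year 2: DB = ⌊$62,476 × 150%/7⌋ = $13,387; SL = ⌊$59,876/6⌋ = $9,979 → take DB $13,387. Book value $49,089.
Year 3: DB = ⌊$49,089 × 150%/7⌋ = $10,519; SL = ⌊$46,489/5⌋ = $9,297 → take DB $10,519. Book value $38,570.
Year 4: DB = ⌊$38,570 × 150%/7⌋ = $8,265; SL = ⌊$35,970/4⌋ = $8,992 → take SL $8,992. Book value $29,578.
Year 5: DB = ⌊$29,578 × 150%/7⌋ = $6,338; SL = ⌊$26,978/3⌋ = $8,992 → take SL $8,992. Book value $20,586.
Year 6: DB = ⌊$20,586 × 150%/7⌋ = $4,411; SL = ⌊$17,986/2⌋ = $8,993 → take SL $8,993. Book value $11,593.
Year 7 (final): $11,593 − $2,600 = $8,993. Book value $2,600.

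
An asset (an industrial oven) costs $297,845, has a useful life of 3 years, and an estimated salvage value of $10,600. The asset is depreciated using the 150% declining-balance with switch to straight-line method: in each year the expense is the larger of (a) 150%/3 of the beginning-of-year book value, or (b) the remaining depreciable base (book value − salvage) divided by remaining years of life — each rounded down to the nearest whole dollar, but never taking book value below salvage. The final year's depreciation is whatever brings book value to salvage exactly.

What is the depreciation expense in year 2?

Depreciable base = $297,845 − $10,600 = $287,245.
Year 1: DB = ⌊$297,845 × 150%/3⌋ = $148,922; SL = ⌊$287,245/3⌋ = $95,748 → take DB $148,922. Book value $148,923.
Year 2: DB = ⌊$148,923 × 150%/3⌋ = $74,461; SL = ⌊$138,323/2⌋ = $69,161 → take DB $74,461. Book value $74,462.

$74,461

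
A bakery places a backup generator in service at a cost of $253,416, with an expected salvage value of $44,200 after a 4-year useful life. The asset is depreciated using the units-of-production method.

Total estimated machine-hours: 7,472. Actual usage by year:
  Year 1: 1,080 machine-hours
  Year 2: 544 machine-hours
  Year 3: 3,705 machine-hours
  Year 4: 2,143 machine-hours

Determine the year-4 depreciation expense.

Depreciable base = $253,416 − $44,200 = $209,216.
Rate = $209,216 / 7,472 machine-hours = $28 per machine-hour.
Year 1: 1,080 × $28 = $30,240. Book value $223,176.
Year 2: 544 × $28 = $15,232. Book value $207,944.
Year 3: 3,705 × $28 = $103,740. Book value $104,204.
Year 4: 2,143 × $28 = $60,004. Book value $44,200.

$60,004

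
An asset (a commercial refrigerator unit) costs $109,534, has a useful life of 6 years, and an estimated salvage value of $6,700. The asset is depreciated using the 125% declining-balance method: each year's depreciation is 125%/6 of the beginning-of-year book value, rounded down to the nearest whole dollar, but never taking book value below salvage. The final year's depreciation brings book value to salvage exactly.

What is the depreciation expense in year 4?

Depreciable base = $109,534 − $6,700 = $102,834.
Year 1: ⌊$109,534 × 125%/6⌋ = $22,819. Book value $86,715.
Year 2: ⌊$86,715 × 125%/6⌋ = $18,065. Book value $68,650.
Year 3: ⌊$68,650 × 125%/6⌋ = $14,302. Book value $54,348.
Year 4: ⌊$54,348 × 125%/6⌋ = $11,322. Book value $43,026.

$11,322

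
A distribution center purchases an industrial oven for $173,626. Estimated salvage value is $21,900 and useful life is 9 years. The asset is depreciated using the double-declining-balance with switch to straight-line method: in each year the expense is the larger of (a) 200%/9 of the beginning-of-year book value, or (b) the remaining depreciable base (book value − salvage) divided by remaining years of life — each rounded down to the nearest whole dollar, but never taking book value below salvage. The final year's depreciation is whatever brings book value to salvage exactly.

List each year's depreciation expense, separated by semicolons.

Depreciable base = $173,626 − $21,900 = $151,726.
Year 1: DB = ⌊$173,626 × 200%/9⌋ = $38,583; SL = ⌊$151,726/9⌋ = $16,858 → take DB $38,583. Book value $135,043.
Year 2: DB = ⌊$135,043 × 200%/9⌋ = $30,009; SL = ⌊$113,143/8⌋ = $14,142 → take DB $30,009. Book value $105,034.
Year 3: DB = ⌊$105,034 × 200%/9⌋ = $23,340; SL = ⌊$83,134/7⌋ = $11,876 → take DB $23,340. Book value $81,694.
Year 4: DB = ⌊$81,694 × 200%/9⌋ = $18,154; SL = ⌊$59,794/6⌋ = $9,965 → take DB $18,154. Book value $63,540.
Year 5: DB = ⌊$63,540 × 200%/9⌋ = $14,120; SL = ⌊$41,640/5⌋ = $8,328 → take DB $14,120. Book value $49,420.
Year 6: DB = ⌊$49,420 × 200%/9⌋ = $10,982; SL = ⌊$27,520/4⌋ = $6,880 → take DB $10,982. Book value $38,438.
Year 7: DB = ⌊$38,438 × 200%/9⌋ = $8,541; SL = ⌊$16,538/3⌋ = $5,512 → take DB $8,541. Book value $29,897.
Year 8: DB = ⌊$29,897 × 200%/9⌋ = $6,643; SL = ⌊$7,997/2⌋ = $3,998 → take DB $6,643. Book value $23,254.
Year 9 (final): $23,254 − $21,900 = $1,354. Book value $21,900.

$38,583; $30,009; $23,340; $18,154; $14,120; $10,982; $8,541; $6,643; $1,354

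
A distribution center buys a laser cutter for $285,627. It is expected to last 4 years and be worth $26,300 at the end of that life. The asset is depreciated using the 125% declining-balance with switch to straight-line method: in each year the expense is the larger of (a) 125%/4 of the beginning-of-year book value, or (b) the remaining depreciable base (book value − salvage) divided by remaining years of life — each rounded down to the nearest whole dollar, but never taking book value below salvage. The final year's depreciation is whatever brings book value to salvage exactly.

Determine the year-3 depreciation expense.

$54,352

Depreciable base = $285,627 − $26,300 = $259,327.
Year 1: DB = ⌊$285,627 × 125%/4⌋ = $89,258; SL = ⌊$259,327/4⌋ = $64,831 → take DB $89,258. Book value $196,369.
Year 2: DB = ⌊$196,369 × 125%/4⌋ = $61,365; SL = ⌊$170,069/3⌋ = $56,689 → take DB $61,365. Book value $135,004.
Year 3: DB = ⌊$135,004 × 125%/4⌋ = $42,188; SL = ⌊$108,704/2⌋ = $54,352 → take SL $54,352. Book value $80,652.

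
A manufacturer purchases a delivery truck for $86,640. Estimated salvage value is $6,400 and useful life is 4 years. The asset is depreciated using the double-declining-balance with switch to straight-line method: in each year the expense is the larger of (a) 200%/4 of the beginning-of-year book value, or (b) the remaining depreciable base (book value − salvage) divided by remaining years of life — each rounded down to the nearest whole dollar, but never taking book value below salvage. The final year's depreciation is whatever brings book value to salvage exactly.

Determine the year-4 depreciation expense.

Depreciable base = $86,640 − $6,400 = $80,240.
Year 1: DB = ⌊$86,640 × 200%/4⌋ = $43,320; SL = ⌊$80,240/4⌋ = $20,060 → take DB $43,320. Book value $43,320.
Year 2: DB = ⌊$43,320 × 200%/4⌋ = $21,660; SL = ⌊$36,920/3⌋ = $12,306 → take DB $21,660. Book value $21,660.
Year 3: DB = ⌊$21,660 × 200%/4⌋ = $10,830; SL = ⌊$15,260/2⌋ = $7,630 → take DB $10,830. Book value $10,830.
Year 4 (final): $10,830 − $6,400 = $4,430. Book value $6,400.

$4,430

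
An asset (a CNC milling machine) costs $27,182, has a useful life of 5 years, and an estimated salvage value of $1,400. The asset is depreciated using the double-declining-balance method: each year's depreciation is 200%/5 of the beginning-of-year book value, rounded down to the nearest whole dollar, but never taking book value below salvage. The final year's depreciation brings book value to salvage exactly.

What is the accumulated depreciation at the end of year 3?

Depreciable base = $27,182 − $1,400 = $25,782.
Year 1: ⌊$27,182 × 200%/5⌋ = $10,872. Book value $16,310.
Year 2: ⌊$16,310 × 200%/5⌋ = $6,524. Book value $9,786.
Year 3: ⌊$9,786 × 200%/5⌋ = $3,914. Book value $5,872.
Accumulated through year 3 = $27,182 − $5,872 = $21,310.

$21,310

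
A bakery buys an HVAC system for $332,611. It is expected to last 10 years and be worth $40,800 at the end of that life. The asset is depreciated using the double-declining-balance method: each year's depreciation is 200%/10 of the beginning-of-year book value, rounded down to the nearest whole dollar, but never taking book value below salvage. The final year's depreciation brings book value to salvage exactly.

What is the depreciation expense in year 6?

Depreciable base = $332,611 − $40,800 = $291,811.
Year 1: ⌊$332,611 × 200%/10⌋ = $66,522. Book value $266,089.
Year 2: ⌊$266,089 × 200%/10⌋ = $53,217. Book value $212,872.
Year 3: ⌊$212,872 × 200%/10⌋ = $42,574. Book value $170,298.
Year 4: ⌊$170,298 × 200%/10⌋ = $34,059. Book value $136,239.
Year 5: ⌊$136,239 × 200%/10⌋ = $27,247. Book value $108,992.
Year 6: ⌊$108,992 × 200%/10⌋ = $21,798. Book value $87,194.

$21,798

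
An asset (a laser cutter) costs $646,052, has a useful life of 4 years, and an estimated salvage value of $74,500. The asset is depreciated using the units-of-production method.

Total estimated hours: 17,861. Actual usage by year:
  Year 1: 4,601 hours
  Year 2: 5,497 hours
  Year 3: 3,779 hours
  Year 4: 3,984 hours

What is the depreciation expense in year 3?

$120,928

Depreciable base = $646,052 − $74,500 = $571,552.
Rate = $571,552 / 17,861 hours = $32 per hour.
Year 1: 4,601 × $32 = $147,232. Book value $498,820.
Year 2: 5,497 × $32 = $175,904. Book value $322,916.
Year 3: 3,779 × $32 = $120,928. Book value $201,988.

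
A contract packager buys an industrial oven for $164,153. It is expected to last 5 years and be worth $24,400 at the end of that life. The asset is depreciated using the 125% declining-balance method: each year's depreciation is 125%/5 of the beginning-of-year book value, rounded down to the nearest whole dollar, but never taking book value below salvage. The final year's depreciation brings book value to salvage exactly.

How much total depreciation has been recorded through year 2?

$71,816

Depreciable base = $164,153 − $24,400 = $139,753.
Year 1: ⌊$164,153 × 125%/5⌋ = $41,038. Book value $123,115.
Year 2: ⌊$123,115 × 125%/5⌋ = $30,778. Book value $92,337.
Accumulated through year 2 = $164,153 − $92,337 = $71,816.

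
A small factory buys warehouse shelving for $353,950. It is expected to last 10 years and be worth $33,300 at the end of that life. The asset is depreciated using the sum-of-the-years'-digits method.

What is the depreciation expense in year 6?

$29,150

Depreciable base = $353,950 − $33,300 = $320,650.
Sum of the years' digits = 10+9+8+7+6+5+4+3+2+1 = 55.
Year 1: $320,650 × 10/55 = $58,300. Book value $295,650.
Year 2: $320,650 × 9/55 = $52,470. Book value $243,180.
Year 3: $320,650 × 8/55 = $46,640. Book value $196,540.
Year 4: $320,650 × 7/55 = $40,810. Book value $155,730.
Year 5: $320,650 × 6/55 = $34,980. Book value $120,750.
Year 6: $320,650 × 5/55 = $29,150. Book value $91,600.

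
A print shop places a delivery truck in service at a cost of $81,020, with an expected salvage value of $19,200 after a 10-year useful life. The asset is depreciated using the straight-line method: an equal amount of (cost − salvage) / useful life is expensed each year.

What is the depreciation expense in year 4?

$6,182

Depreciable base = $81,020 − $19,200 = $61,820.
Annual expense = $61,820 / 10 = $6,182.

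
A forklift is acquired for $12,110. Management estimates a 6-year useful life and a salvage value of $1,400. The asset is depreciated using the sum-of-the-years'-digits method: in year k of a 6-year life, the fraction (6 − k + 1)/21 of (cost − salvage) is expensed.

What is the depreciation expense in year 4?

$1,530

Depreciable base = $12,110 − $1,400 = $10,710.
Sum of the years' digits = 6+5+4+3+2+1 = 21.
Year 1: $10,710 × 6/21 = $3,060. Book value $9,050.
Year 2: $10,710 × 5/21 = $2,550. Book value $6,500.
Year 3: $10,710 × 4/21 = $2,040. Book value $4,460.
Year 4: $10,710 × 3/21 = $1,530. Book value $2,930.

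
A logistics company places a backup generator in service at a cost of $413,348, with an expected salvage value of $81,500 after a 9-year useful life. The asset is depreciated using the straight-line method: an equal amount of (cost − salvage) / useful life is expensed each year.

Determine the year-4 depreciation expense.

Depreciable base = $413,348 − $81,500 = $331,848.
Annual expense = $331,848 / 9 = $36,872.

$36,872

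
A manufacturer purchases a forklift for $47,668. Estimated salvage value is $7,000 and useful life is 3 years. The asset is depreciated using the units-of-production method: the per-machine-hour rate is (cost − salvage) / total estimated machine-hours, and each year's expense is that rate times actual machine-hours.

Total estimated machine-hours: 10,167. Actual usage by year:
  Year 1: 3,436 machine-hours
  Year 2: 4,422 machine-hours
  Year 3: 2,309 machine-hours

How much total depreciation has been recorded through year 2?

Depreciable base = $47,668 − $7,000 = $40,668.
Rate = $40,668 / 10,167 machine-hours = $4 per machine-hour.
Year 1: 3,436 × $4 = $13,744. Book value $33,924.
Year 2: 4,422 × $4 = $17,688. Book value $16,236.
Accumulated through year 2 = $47,668 − $16,236 = $31,432.

$31,432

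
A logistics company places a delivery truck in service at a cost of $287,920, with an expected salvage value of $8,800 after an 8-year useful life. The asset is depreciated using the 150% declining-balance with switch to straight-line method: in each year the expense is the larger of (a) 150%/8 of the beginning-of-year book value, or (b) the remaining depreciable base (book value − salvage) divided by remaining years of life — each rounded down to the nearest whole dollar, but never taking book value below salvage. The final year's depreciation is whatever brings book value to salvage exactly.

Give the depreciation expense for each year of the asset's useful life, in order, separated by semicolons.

$53,985; $43,862; $35,638; $29,127; $29,127; $29,127; $29,127; $29,127

Depreciable base = $287,920 − $8,800 = $279,120.
Year 1: DB = ⌊$287,920 × 150%/8⌋ = $53,985; SL = ⌊$279,120/8⌋ = $34,890 → take DB $53,985. Book value $233,935.
Year 2: DB = ⌊$233,935 × 150%/8⌋ = $43,862; SL = ⌊$225,135/7⌋ = $32,162 → take DB $43,862. Book value $190,073.
Year 3: DB = ⌊$190,073 × 150%/8⌋ = $35,638; SL = ⌊$181,273/6⌋ = $30,212 → take DB $35,638. Book value $154,435.
Year 4: DB = ⌊$154,435 × 150%/8⌋ = $28,956; SL = ⌊$145,635/5⌋ = $29,127 → take SL $29,127. Book value $125,308.
Year 5: DB = ⌊$125,308 × 150%/8⌋ = $23,495; SL = ⌊$116,508/4⌋ = $29,127 → take SL $29,127. Book value $96,181.
Year 6: DB = ⌊$96,181 × 150%/8⌋ = $18,033; SL = ⌊$87,381/3⌋ = $29,127 → take SL $29,127. Book value $67,054.
Year 7: DB = ⌊$67,054 × 150%/8⌋ = $12,572; SL = ⌊$58,254/2⌋ = $29,127 → take SL $29,127. Book value $37,927.
Year 8 (final): $37,927 − $8,800 = $29,127. Book value $8,800.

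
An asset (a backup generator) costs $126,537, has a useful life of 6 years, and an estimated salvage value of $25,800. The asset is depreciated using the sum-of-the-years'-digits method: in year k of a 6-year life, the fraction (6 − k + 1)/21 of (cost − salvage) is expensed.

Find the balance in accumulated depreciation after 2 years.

Depreciable base = $126,537 − $25,800 = $100,737.
Sum of the years' digits = 6+5+4+3+2+1 = 21.
Year 1: $100,737 × 6/21 = $28,782. Book value $97,755.
Year 2: $100,737 × 5/21 = $23,985. Book value $73,770.
Accumulated through year 2 = $126,537 − $73,770 = $52,767.

$52,767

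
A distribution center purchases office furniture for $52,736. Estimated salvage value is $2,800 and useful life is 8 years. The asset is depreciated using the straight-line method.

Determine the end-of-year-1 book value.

$46,494

Depreciable base = $52,736 − $2,800 = $49,936.
Annual expense = $49,936 / 8 = $6,242.
End of year 1: book value $46,494.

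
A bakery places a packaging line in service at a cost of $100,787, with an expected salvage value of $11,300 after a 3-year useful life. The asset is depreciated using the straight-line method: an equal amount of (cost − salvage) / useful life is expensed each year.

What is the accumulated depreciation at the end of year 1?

$29,829

Depreciable base = $100,787 − $11,300 = $89,487.
Annual expense = $89,487 / 3 = $29,829.
End of year 1: book value $70,958.
Accumulated through year 1 = $100,787 − $70,958 = $29,829.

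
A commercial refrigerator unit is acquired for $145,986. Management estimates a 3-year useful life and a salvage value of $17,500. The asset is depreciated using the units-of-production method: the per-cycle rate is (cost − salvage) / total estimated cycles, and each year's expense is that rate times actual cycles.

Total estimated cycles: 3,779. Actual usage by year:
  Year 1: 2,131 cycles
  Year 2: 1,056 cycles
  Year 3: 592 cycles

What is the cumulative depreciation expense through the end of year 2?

$108,358

Depreciable base = $145,986 − $17,500 = $128,486.
Rate = $128,486 / 3,779 cycles = $34 per cycle.
Year 1: 2,131 × $34 = $72,454. Book value $73,532.
Year 2: 1,056 × $34 = $35,904. Book value $37,628.
Accumulated through year 2 = $145,986 − $37,628 = $108,358.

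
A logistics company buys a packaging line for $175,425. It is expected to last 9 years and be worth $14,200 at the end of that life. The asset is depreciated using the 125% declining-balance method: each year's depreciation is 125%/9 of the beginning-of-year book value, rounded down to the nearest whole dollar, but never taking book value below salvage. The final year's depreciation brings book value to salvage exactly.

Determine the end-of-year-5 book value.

Depreciable base = $175,425 − $14,200 = $161,225.
Year 1: ⌊$175,425 × 125%/9⌋ = $24,364. Book value $151,061.
Year 2: ⌊$151,061 × 125%/9⌋ = $20,980. Book value $130,081.
Year 3: ⌊$130,081 × 125%/9⌋ = $18,066. Book value $112,015.
Year 4: ⌊$112,015 × 125%/9⌋ = $15,557. Book value $96,458.
Year 5: ⌊$96,458 × 125%/9⌋ = $13,396. Book value $83,062.

$83,062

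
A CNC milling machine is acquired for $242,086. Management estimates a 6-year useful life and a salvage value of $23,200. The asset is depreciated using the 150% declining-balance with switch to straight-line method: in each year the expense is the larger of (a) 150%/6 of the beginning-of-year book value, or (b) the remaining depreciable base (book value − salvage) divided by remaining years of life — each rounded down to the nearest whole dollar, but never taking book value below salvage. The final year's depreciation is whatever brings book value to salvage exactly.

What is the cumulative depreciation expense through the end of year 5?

$192,575

Depreciable base = $242,086 − $23,200 = $218,886.
Year 1: DB = ⌊$242,086 × 150%/6⌋ = $60,521; SL = ⌊$218,886/6⌋ = $36,481 → take DB $60,521. Book value $181,565.
Year 2: DB = ⌊$181,565 × 150%/6⌋ = $45,391; SL = ⌊$158,365/5⌋ = $31,673 → take DB $45,391. Book value $136,174.
Year 3: DB = ⌊$136,174 × 150%/6⌋ = $34,043; SL = ⌊$112,974/4⌋ = $28,243 → take DB $34,043. Book value $102,131.
Year 4: DB = ⌊$102,131 × 150%/6⌋ = $25,532; SL = ⌊$78,931/3⌋ = $26,310 → take SL $26,310. Book value $75,821.
Year 5: DB = ⌊$75,821 × 150%/6⌋ = $18,955; SL = ⌊$52,621/2⌋ = $26,310 → take SL $26,310. Book value $49,511.
Accumulated through year 5 = $242,086 − $49,511 = $192,575.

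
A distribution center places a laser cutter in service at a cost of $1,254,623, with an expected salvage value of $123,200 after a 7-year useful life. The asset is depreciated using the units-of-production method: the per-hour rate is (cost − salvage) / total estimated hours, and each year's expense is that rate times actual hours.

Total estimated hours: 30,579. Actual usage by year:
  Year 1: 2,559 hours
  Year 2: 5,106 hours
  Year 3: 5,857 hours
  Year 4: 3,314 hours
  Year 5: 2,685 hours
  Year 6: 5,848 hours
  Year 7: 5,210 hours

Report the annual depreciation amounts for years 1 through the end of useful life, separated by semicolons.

$94,683; $188,922; $216,709; $122,618; $99,345; $216,376; $192,770

Depreciable base = $1,254,623 − $123,200 = $1,131,423.
Rate = $1,131,423 / 30,579 hours = $37 per hour.
Year 1: 2,559 × $37 = $94,683. Book value $1,159,940.
Year 2: 5,106 × $37 = $188,922. Book value $971,018.
Year 3: 5,857 × $37 = $216,709. Book value $754,309.
Year 4: 3,314 × $37 = $122,618. Book value $631,691.
Year 5: 2,685 × $37 = $99,345. Book value $532,346.
Year 6: 5,848 × $37 = $216,376. Book value $315,970.
Year 7: 5,210 × $37 = $192,770. Book value $123,200.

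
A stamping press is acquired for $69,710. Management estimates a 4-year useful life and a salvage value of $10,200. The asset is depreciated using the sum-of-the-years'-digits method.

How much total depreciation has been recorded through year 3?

$53,559

Depreciable base = $69,710 − $10,200 = $59,510.
Sum of the years' digits = 4+3+2+1 = 10.
Year 1: $59,510 × 4/10 = $23,804. Book value $45,906.
Year 2: $59,510 × 3/10 = $17,853. Book value $28,053.
Year 3: $59,510 × 2/10 = $11,902. Book value $16,151.
Accumulated through year 3 = $69,710 − $16,151 = $53,559.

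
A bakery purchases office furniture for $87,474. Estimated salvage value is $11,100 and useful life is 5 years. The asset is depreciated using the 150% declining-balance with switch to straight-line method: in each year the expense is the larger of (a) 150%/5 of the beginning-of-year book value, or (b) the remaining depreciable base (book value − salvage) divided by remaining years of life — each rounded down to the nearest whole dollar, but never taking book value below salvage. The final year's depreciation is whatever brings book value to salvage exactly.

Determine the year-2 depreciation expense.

$18,369

Depreciable base = $87,474 − $11,100 = $76,374.
Year 1: DB = ⌊$87,474 × 150%/5⌋ = $26,242; SL = ⌊$76,374/5⌋ = $15,274 → take DB $26,242. Book value $61,232.
Year 2: DB = ⌊$61,232 × 150%/5⌋ = $18,369; SL = ⌊$50,132/4⌋ = $12,533 → take DB $18,369. Book value $42,863.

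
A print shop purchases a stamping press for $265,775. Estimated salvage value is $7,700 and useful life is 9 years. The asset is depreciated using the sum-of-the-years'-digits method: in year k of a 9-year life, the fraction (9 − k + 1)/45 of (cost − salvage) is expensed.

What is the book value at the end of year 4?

Depreciable base = $265,775 − $7,700 = $258,075.
Sum of the years' digits = 9+8+7+6+5+4+3+2+1 = 45.
Year 1: $258,075 × 9/45 = $51,615. Book value $214,160.
Year 2: $258,075 × 8/45 = $45,880. Book value $168,280.
Year 3: $258,075 × 7/45 = $40,145. Book value $128,135.
Year 4: $258,075 × 6/45 = $34,410. Book value $93,725.

$93,725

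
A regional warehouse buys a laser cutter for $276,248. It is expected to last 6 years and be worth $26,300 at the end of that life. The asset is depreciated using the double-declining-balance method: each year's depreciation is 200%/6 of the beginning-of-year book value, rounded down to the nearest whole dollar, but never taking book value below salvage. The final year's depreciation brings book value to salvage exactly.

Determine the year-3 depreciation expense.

$40,926

Depreciable base = $276,248 − $26,300 = $249,948.
Year 1: ⌊$276,248 × 200%/6⌋ = $92,082. Book value $184,166.
Year 2: ⌊$184,166 × 200%/6⌋ = $61,388. Book value $122,778.
Year 3: ⌊$122,778 × 200%/6⌋ = $40,926. Book value $81,852.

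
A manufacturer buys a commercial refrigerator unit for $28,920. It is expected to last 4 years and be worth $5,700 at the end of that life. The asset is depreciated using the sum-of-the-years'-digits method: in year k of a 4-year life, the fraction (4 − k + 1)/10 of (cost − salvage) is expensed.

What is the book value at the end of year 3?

$8,022

Depreciable base = $28,920 − $5,700 = $23,220.
Sum of the years' digits = 4+3+2+1 = 10.
Year 1: $23,220 × 4/10 = $9,288. Book value $19,632.
Year 2: $23,220 × 3/10 = $6,966. Book value $12,666.
Year 3: $23,220 × 2/10 = $4,644. Book value $8,022.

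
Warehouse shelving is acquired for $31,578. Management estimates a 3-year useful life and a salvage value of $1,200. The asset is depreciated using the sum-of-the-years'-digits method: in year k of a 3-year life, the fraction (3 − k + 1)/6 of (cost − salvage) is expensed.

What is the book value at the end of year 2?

$6,263

Depreciable base = $31,578 − $1,200 = $30,378.
Sum of the years' digits = 3+2+1 = 6.
Year 1: $30,378 × 3/6 = $15,189. Book value $16,389.
Year 2: $30,378 × 2/6 = $10,126. Book value $6,263.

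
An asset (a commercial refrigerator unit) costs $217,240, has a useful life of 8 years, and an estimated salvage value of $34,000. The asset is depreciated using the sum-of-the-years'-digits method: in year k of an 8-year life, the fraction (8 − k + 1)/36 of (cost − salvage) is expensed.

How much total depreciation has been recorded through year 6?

$167,970

Depreciable base = $217,240 − $34,000 = $183,240.
Sum of the years' digits = 8+7+6+5+4+3+2+1 = 36.
Year 1: $183,240 × 8/36 = $40,720. Book value $176,520.
Year 2: $183,240 × 7/36 = $35,630. Book value $140,890.
Year 3: $183,240 × 6/36 = $30,540. Book value $110,350.
Year 4: $183,240 × 5/36 = $25,450. Book value $84,900.
Year 5: $183,240 × 4/36 = $20,360. Book value $64,540.
Year 6: $183,240 × 3/36 = $15,270. Book value $49,270.
Accumulated through year 6 = $217,240 − $49,270 = $167,970.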